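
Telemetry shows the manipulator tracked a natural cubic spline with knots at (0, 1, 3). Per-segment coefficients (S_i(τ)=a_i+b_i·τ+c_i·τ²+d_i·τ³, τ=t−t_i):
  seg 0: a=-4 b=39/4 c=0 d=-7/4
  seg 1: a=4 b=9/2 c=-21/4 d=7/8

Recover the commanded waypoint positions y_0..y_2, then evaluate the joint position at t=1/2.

y_0 = S_0(0) = a_0 = -4
y_1 = S_1(0) = a_1 = 4
y_2 = S_1(2) = -1
t_q=1/2 is in segment 0 (τ=1/2); S_0(τ)=21/32

y_0=-4 y_1=4 y_2=-1
S(1/2) = 21/32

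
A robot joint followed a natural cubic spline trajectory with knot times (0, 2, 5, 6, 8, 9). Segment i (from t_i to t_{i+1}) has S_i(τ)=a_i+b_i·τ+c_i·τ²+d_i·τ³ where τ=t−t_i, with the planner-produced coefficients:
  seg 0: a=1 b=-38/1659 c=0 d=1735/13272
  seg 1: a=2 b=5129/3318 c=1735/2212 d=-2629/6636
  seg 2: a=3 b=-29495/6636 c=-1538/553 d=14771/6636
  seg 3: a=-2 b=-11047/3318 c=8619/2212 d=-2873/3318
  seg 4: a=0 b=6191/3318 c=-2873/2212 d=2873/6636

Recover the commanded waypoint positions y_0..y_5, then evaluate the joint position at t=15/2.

y_0=1 y_1=2 y_2=3 y_3=-2 y_4=0 y_5=1
S(15/2) = -5085/4424

y_0 = S_0(0) = a_0 = 1
y_1 = S_1(0) = a_1 = 2
y_2 = S_2(0) = a_2 = 3
y_3 = S_3(0) = a_3 = -2
y_4 = S_4(0) = a_4 = 0
y_5 = S_4(1) = 1
t_q=15/2 is in segment 3 (τ=3/2); S_3(τ)=-5085/4424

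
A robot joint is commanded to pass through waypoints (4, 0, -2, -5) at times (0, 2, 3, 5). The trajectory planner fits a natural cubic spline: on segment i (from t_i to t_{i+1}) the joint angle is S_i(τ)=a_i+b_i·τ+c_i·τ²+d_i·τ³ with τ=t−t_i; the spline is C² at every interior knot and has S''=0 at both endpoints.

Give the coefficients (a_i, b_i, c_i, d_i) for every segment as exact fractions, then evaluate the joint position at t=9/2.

  seg 0: a=4 b=-69/35 c=0 d=-1/140
  seg 1: a=0 b=-72/35 c=-3/70 d=1/10
  seg 2: a=-2 b=-129/70 c=9/35 d=-3/70
S(9/2) = -485/112

Δ: Δ0=-2, Δ1=-2, Δ2=-3/2
row 1: diag=6, rhs=0; c'=1/6, d'=0
row 2: denom=6−1·1/6=35/6; d'=(3−1·0)/(35/6)=18/35
back: M2=18/35
back: M1=0−1/6·18/35=-3/35
M: M0=0, M1=-3/35, M2=18/35, M3=0
seg 0: a=4, c=M0/2=0, d=(M1−M0)/(6·2)=-1/140, b=Δ0−h0·(2M0+M1)/6=-69/35
seg 1: a=0, c=M1/2=-3/70, d=(M2−M1)/(6·1)=1/10, b=Δ1−h1·(2M1+M2)/6=-72/35
seg 2: a=-2, c=M2/2=9/35, d=(M3−M2)/(6·2)=-3/70, b=Δ2−h2·(2M2+M3)/6=-129/70
t_q=9/2 → seg 2, τ=3/2; S=-2+-129/70·τ+9/35·τ²+-3/70·τ³=-485/112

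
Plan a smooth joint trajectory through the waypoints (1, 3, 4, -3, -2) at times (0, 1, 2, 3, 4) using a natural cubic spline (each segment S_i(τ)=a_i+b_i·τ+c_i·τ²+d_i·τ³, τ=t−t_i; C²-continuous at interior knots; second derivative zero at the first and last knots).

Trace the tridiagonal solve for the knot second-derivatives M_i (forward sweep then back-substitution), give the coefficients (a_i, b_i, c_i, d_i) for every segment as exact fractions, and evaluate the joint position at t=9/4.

  seg 0: a=1 b=87/56 c=0 d=25/56
  seg 1: a=3 b=81/28 c=75/56 d=-181/56
  seg 2: a=4 b=-33/8 c=-117/14 d=307/56
  seg 3: a=-3 b=-123/28 c=453/56 d=-151/56
S(9/4) = 9075/3584

Δ: Δ0=2, Δ1=1, Δ2=-7, Δ3=1
row 1: diag=4, rhs=-6; c'=1/4, d'=-3/2
row 2: denom=4−1·1/4=15/4; d'=(-48−1·-3/2)/(15/4)=-62/5
row 3: denom=4−1·4/15=56/15; d'=(48−1·-62/5)/(56/15)=453/28
back: M3=453/28
back: M2=-62/5−4/15·453/28=-117/7
back: M1=-3/2−1/4·-117/7=75/28
M: M0=0, M1=75/28, M2=-117/7, M3=453/28, M4=0
seg 0: a=1, c=M0/2=0, d=(M1−M0)/(6·1)=25/56, b=Δ0−h0·(2M0+M1)/6=87/56
seg 1: a=3, c=M1/2=75/56, d=(M2−M1)/(6·1)=-181/56, b=Δ1−h1·(2M1+M2)/6=81/28
seg 2: a=4, c=M2/2=-117/14, d=(M3−M2)/(6·1)=307/56, b=Δ2−h2·(2M2+M3)/6=-33/8
seg 3: a=-3, c=M3/2=453/56, d=(M4−M3)/(6·1)=-151/56, b=Δ3−h3·(2M3+M4)/6=-123/28
t_q=9/4 → seg 2, τ=1/4; S=4+-33/8·τ+-117/14·τ²+307/56·τ³=9075/3584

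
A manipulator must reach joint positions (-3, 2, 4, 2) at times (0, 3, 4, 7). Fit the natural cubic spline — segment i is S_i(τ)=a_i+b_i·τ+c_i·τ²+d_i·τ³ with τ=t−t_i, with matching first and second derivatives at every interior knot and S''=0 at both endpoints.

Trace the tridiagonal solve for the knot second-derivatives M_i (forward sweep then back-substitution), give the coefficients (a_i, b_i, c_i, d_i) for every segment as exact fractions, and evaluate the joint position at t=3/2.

  seg 0: a=-3 b=89/63 c=0 d=16/567
  seg 1: a=2 b=137/63 c=16/63 d=-3/7
  seg 2: a=4 b=88/63 c=-65/63 d=65/567
S(3/2) = -11/14

Δ: Δ0=5/3, Δ1=2, Δ2=-2/3
row 1: diag=8, rhs=2; c'=1/8, d'=1/4
row 2: denom=8−1·1/8=63/8; d'=(-16−1·1/4)/(63/8)=-130/63
back: M2=-130/63
back: M1=1/4−1/8·-130/63=32/63
M: M0=0, M1=32/63, M2=-130/63, M3=0
seg 0: a=-3, c=M0/2=0, d=(M1−M0)/(6·3)=16/567, b=Δ0−h0·(2M0+M1)/6=89/63
seg 1: a=2, c=M1/2=16/63, d=(M2−M1)/(6·1)=-3/7, b=Δ1−h1·(2M1+M2)/6=137/63
seg 2: a=4, c=M2/2=-65/63, d=(M3−M2)/(6·3)=65/567, b=Δ2−h2·(2M2+M3)/6=88/63
t_q=3/2 → seg 0, τ=3/2; S=-3+89/63·τ+0·τ²+16/567·τ³=-11/14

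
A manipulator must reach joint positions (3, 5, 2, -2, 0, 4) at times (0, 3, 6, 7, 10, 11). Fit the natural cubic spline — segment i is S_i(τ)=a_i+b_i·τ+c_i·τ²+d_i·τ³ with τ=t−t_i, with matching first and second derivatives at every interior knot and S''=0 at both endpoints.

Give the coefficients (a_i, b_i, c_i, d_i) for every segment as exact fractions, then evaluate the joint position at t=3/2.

  seg 0: a=3 b=395/521 c=0 d=-143/14067
  seg 1: a=5 b=252/521 c=-143/1563 d=-70/521
  seg 2: a=2 b=-1924/521 c=-2033/1563 d=1553/1563
  seg 3: a=-2 b=-5179/1563 c=2626/1563 d=-1657/14067
  seg 4: a=0 b=5606/1563 c=323/521 d=-323/1563
S(3/2) = 17101/4168

Δ: Δ0=2/3, Δ1=-1, Δ2=-4, Δ3=2/3, Δ4=4
row 1: diag=12, rhs=-10; c'=1/4, d'=-5/6
row 2: denom=8−3·1/4=29/4; d'=(-18−3·-5/6)/(29/4)=-62/29
row 3: denom=8−1·4/29=228/29; d'=(28−1·-62/29)/(228/29)=23/6
row 4: denom=8−3·29/76=521/76; d'=(20−3·23/6)/(521/76)=646/521
back: M4=646/521
back: M3=23/6−29/76·646/521=5252/1563
back: M2=-62/29−4/29·5252/1563=-4066/1563
back: M1=-5/6−1/4·-4066/1563=-286/1563
M: M0=0, M1=-286/1563, M2=-4066/1563, M3=5252/1563, M4=646/521, M5=0
seg 0: a=3, c=M0/2=0, d=(M1−M0)/(6·3)=-143/14067, b=Δ0−h0·(2M0+M1)/6=395/521
seg 1: a=5, c=M1/2=-143/1563, d=(M2−M1)/(6·3)=-70/521, b=Δ1−h1·(2M1+M2)/6=252/521
seg 2: a=2, c=M2/2=-2033/1563, d=(M3−M2)/(6·1)=1553/1563, b=Δ2−h2·(2M2+M3)/6=-1924/521
seg 3: a=-2, c=M3/2=2626/1563, d=(M4−M3)/(6·3)=-1657/14067, b=Δ3−h3·(2M3+M4)/6=-5179/1563
seg 4: a=0, c=M4/2=323/521, d=(M5−M4)/(6·1)=-323/1563, b=Δ4−h4·(2M4+M5)/6=5606/1563
t_q=3/2 → seg 0, τ=3/2; S=3+395/521·τ+0·τ²+-143/14067·τ³=17101/4168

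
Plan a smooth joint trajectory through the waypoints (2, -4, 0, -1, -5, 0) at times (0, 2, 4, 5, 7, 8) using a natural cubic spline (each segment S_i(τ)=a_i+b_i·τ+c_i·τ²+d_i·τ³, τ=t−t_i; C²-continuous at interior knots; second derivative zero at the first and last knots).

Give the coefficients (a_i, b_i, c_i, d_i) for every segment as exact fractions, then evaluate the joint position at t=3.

Δ: Δ0=-3, Δ1=2, Δ2=-1, Δ3=-2, Δ4=5
row 1: diag=8, rhs=30; c'=1/4, d'=15/4
row 2: denom=6−2·1/4=11/2; d'=(-18−2·15/4)/(11/2)=-51/11
row 3: denom=6−1·2/11=64/11; d'=(-6−1·-51/11)/(64/11)=-15/64
row 4: denom=6−2·11/32=85/16; d'=(42−2·-15/64)/(85/16)=1359/170
back: M4=1359/170
back: M3=-15/64−11/32·1359/170=-507/170
back: M2=-51/11−2/11·-507/170=-348/85
back: M1=15/4−1/4·-348/85=1623/340
M: M0=0, M1=1623/340, M2=-348/85, M3=-507/170, M4=1359/170, M5=0
seg 0: a=2, c=M0/2=0, d=(M1−M0)/(6·2)=541/1360, b=Δ0−h0·(2M0+M1)/6=-1561/340
seg 1: a=-4, c=M1/2=1623/680, d=(M2−M1)/(6·2)=-201/272, b=Δ1−h1·(2M1+M2)/6=31/170
seg 2: a=0, c=M2/2=-174/85, d=(M3−M2)/(6·1)=63/340, b=Δ2−h2·(2M2+M3)/6=293/340
seg 3: a=-1, c=M3/2=-507/340, d=(M4−M3)/(6·2)=311/340, b=Δ3−h3·(2M3+M4)/6=-91/34
seg 4: a=-5, c=M4/2=1359/340, d=(M5−M4)/(6·1)=-453/340, b=Δ4−h4·(2M4+M5)/6=397/170
t_q=3 → seg 1, τ=1; S=-4+31/170·τ+1623/680·τ²+-201/272·τ³=-2951/1360

  seg 0: a=2 b=-1561/340 c=0 d=541/1360
  seg 1: a=-4 b=31/170 c=1623/680 d=-201/272
  seg 2: a=0 b=293/340 c=-174/85 d=63/340
  seg 3: a=-1 b=-91/34 c=-507/340 d=311/340
  seg 4: a=-5 b=397/170 c=1359/340 d=-453/340
S(3) = -2951/1360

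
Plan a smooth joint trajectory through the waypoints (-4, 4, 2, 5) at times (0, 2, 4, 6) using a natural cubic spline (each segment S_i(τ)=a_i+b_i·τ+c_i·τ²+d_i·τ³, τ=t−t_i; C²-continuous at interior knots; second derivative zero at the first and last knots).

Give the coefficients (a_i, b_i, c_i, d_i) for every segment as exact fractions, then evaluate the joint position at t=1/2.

  seg 0: a=-4 b=11/2 c=0 d=-3/8
  seg 1: a=4 b=1 c=-9/4 d=5/8
  seg 2: a=2 b=-1/2 c=3/2 d=-1/4
S(1/2) = -83/64

Δ: Δ0=4, Δ1=-1, Δ2=3/2
row 1: diag=8, rhs=-30; c'=1/4, d'=-15/4
row 2: denom=8−2·1/4=15/2; d'=(15−2·-15/4)/(15/2)=3
back: M2=3
back: M1=-15/4−1/4·3=-9/2
M: M0=0, M1=-9/2, M2=3, M3=0
seg 0: a=-4, c=M0/2=0, d=(M1−M0)/(6·2)=-3/8, b=Δ0−h0·(2M0+M1)/6=11/2
seg 1: a=4, c=M1/2=-9/4, d=(M2−M1)/(6·2)=5/8, b=Δ1−h1·(2M1+M2)/6=1
seg 2: a=2, c=M2/2=3/2, d=(M3−M2)/(6·2)=-1/4, b=Δ2−h2·(2M2+M3)/6=-1/2
t_q=1/2 → seg 0, τ=1/2; S=-4+11/2·τ+0·τ²+-3/8·τ³=-83/64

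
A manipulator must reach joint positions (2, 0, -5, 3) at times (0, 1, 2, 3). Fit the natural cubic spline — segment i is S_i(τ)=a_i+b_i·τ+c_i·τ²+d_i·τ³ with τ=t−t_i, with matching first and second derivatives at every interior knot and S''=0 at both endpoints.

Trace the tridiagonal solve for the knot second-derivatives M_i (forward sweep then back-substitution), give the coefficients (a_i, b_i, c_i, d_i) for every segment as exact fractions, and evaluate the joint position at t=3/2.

Δ: Δ0=-2, Δ1=-5, Δ2=8
row 1: diag=4, rhs=-18; c'=1/4, d'=-9/2
row 2: denom=4−1·1/4=15/4; d'=(78−1·-9/2)/(15/4)=22
back: M2=22
back: M1=-9/2−1/4·22=-10
M: M0=0, M1=-10, M2=22, M3=0
seg 0: a=2, c=M0/2=0, d=(M1−M0)/(6·1)=-5/3, b=Δ0−h0·(2M0+M1)/6=-1/3
seg 1: a=0, c=M1/2=-5, d=(M2−M1)/(6·1)=16/3, b=Δ1−h1·(2M1+M2)/6=-16/3
seg 2: a=-5, c=M2/2=11, d=(M3−M2)/(6·1)=-11/3, b=Δ2−h2·(2M2+M3)/6=2/3
t_q=3/2 → seg 1, τ=1/2; S=0+-16/3·τ+-5·τ²+16/3·τ³=-13/4

  seg 0: a=2 b=-1/3 c=0 d=-5/3
  seg 1: a=0 b=-16/3 c=-5 d=16/3
  seg 2: a=-5 b=2/3 c=11 d=-11/3
S(3/2) = -13/4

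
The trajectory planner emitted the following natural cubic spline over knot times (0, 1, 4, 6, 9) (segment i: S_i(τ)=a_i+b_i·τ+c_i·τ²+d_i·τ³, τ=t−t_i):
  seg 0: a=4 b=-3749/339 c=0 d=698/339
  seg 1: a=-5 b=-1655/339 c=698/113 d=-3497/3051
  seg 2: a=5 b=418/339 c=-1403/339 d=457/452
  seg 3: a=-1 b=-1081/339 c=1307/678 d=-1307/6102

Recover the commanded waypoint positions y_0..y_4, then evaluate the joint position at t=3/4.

y_0 = S_0(0) = a_0 = 4
y_1 = S_1(0) = a_1 = -5
y_2 = S_2(0) = a_2 = 5
y_3 = S_3(0) = a_3 = -1
y_4 = S_3(3) = 1
t_q=3/4 is in segment 0 (τ=3/4); S_0(τ)=-12387/3616

y_0=4 y_1=-5 y_2=5 y_3=-1 y_4=1
S(3/4) = -12387/3616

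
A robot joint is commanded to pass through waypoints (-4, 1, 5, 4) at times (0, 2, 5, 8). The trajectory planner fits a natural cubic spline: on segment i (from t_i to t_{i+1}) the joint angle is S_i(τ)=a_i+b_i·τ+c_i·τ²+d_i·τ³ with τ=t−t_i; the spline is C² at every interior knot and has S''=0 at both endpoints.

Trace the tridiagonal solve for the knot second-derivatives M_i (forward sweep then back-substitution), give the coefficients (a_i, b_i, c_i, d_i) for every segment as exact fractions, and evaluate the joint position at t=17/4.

  seg 0: a=-4 b=197/74 c=0 d=-3/74
  seg 1: a=1 b=161/74 c=-9/37 d=-25/1998
  seg 2: a=5 b=14/37 c=-79/222 d=79/1998
S(17/4) = 21413/4736

Δ: Δ0=5/2, Δ1=4/3, Δ2=-1/3
row 1: diag=10, rhs=-7; c'=3/10, d'=-7/10
row 2: denom=12−3·3/10=111/10; d'=(-10−3·-7/10)/(111/10)=-79/111
back: M2=-79/111
back: M1=-7/10−3/10·-79/111=-18/37
M: M0=0, M1=-18/37, M2=-79/111, M3=0
seg 0: a=-4, c=M0/2=0, d=(M1−M0)/(6·2)=-3/74, b=Δ0−h0·(2M0+M1)/6=197/74
seg 1: a=1, c=M1/2=-9/37, d=(M2−M1)/(6·3)=-25/1998, b=Δ1−h1·(2M1+M2)/6=161/74
seg 2: a=5, c=M2/2=-79/222, d=(M3−M2)/(6·3)=79/1998, b=Δ2−h2·(2M2+M3)/6=14/37
t_q=17/4 → seg 1, τ=9/4; S=1+161/74·τ+-9/37·τ²+-25/1998·τ³=21413/4736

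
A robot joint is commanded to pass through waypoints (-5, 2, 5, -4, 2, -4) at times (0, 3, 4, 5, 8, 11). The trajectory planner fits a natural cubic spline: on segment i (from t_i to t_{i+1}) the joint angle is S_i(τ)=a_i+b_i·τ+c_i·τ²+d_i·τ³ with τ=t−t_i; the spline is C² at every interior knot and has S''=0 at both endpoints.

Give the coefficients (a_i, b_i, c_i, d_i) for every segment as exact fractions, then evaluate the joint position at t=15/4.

  seg 0: a=-5 b=611/867 c=0 d=1412/7803
  seg 1: a=2 b=4847/867 c=1412/867 d=-3658/867
  seg 2: a=5 b=-1101/289 c=-9562/867 d=5062/867
  seg 3: a=-4 b=-7241/867 c=5624/867 d=-7897/7803
  seg 4: a=2 b=2812/867 c=-2273/867 d=2273/7803
S(15/4) = 2899/544

Δ: Δ0=7/3, Δ1=3, Δ2=-9, Δ3=2, Δ4=-2
row 1: diag=8, rhs=4; c'=1/8, d'=1/2
row 2: denom=4−1·1/8=31/8; d'=(-72−1·1/2)/(31/8)=-580/31
row 3: denom=8−1·8/31=240/31; d'=(66−1·-580/31)/(240/31)=1313/120
row 4: denom=12−3·31/80=867/80; d'=(-24−3·1313/120)/(867/80)=-4546/867
back: M4=-4546/867
back: M3=1313/120−31/80·-4546/867=11248/867
back: M2=-580/31−8/31·11248/867=-19124/867
back: M1=1/2−1/8·-19124/867=2824/867
M: M0=0, M1=2824/867, M2=-19124/867, M3=11248/867, M4=-4546/867, M5=0
seg 0: a=-5, c=M0/2=0, d=(M1−M0)/(6·3)=1412/7803, b=Δ0−h0·(2M0+M1)/6=611/867
seg 1: a=2, c=M1/2=1412/867, d=(M2−M1)/(6·1)=-3658/867, b=Δ1−h1·(2M1+M2)/6=4847/867
seg 2: a=5, c=M2/2=-9562/867, d=(M3−M2)/(6·1)=5062/867, b=Δ2−h2·(2M2+M3)/6=-1101/289
seg 3: a=-4, c=M3/2=5624/867, d=(M4−M3)/(6·3)=-7897/7803, b=Δ3−h3·(2M3+M4)/6=-7241/867
seg 4: a=2, c=M4/2=-2273/867, d=(M5−M4)/(6·3)=2273/7803, b=Δ4−h4·(2M4+M5)/6=2812/867
t_q=15/4 → seg 1, τ=3/4; S=2+4847/867·τ+1412/867·τ²+-3658/867·τ³=2899/544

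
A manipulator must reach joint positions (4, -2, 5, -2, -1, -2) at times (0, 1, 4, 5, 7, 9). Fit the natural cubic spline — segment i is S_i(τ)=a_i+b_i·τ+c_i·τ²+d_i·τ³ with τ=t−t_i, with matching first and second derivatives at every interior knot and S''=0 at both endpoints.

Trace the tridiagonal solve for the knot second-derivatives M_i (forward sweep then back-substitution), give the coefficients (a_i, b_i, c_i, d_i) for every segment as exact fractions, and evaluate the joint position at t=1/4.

  seg 0: a=4 b=-27631/3534 c=0 d=6427/3534
  seg 1: a=-2 b=-4175/1767 c=6427/1178 d=-4583/3534
  seg 2: a=5 b=-16405/3534 c=-3661/589 d=13633/3534
  seg 3: a=-2 b=-9719/1767 c=6311/1178 d=-16661/14136
  seg 4: a=-1 b=6311/3534 c=-4039/2356 d=4039/14136
S(1/4) = 156345/75392

Δ: Δ0=-6, Δ1=7/3, Δ2=-7, Δ3=1/2, Δ4=-1/2
row 1: diag=8, rhs=50; c'=3/8, d'=25/4
row 2: denom=8−3·3/8=55/8; d'=(-56−3·25/4)/(55/8)=-598/55
row 3: denom=6−1·8/55=322/55; d'=(45−1·-598/55)/(322/55)=439/46
row 4: denom=8−2·55/161=1178/161; d'=(-6−2·439/46)/(1178/161)=-4039/1178
back: M4=-4039/1178
back: M3=439/46−55/161·-4039/1178=6311/589
back: M2=-598/55−8/55·6311/589=-7322/589
back: M1=25/4−3/8·-7322/589=6427/589
M: M0=0, M1=6427/589, M2=-7322/589, M3=6311/589, M4=-4039/1178, M5=0
seg 0: a=4, c=M0/2=0, d=(M1−M0)/(6·1)=6427/3534, b=Δ0−h0·(2M0+M1)/6=-27631/3534
seg 1: a=-2, c=M1/2=6427/1178, d=(M2−M1)/(6·3)=-4583/3534, b=Δ1−h1·(2M1+M2)/6=-4175/1767
seg 2: a=5, c=M2/2=-3661/589, d=(M3−M2)/(6·1)=13633/3534, b=Δ2−h2·(2M2+M3)/6=-16405/3534
seg 3: a=-2, c=M3/2=6311/1178, d=(M4−M3)/(6·2)=-16661/14136, b=Δ3−h3·(2M3+M4)/6=-9719/1767
seg 4: a=-1, c=M4/2=-4039/2356, d=(M5−M4)/(6·2)=4039/14136, b=Δ4−h4·(2M4+M5)/6=6311/3534
t_q=1/4 → seg 0, τ=1/4; S=4+-27631/3534·τ+0·τ²+6427/3534·τ³=156345/75392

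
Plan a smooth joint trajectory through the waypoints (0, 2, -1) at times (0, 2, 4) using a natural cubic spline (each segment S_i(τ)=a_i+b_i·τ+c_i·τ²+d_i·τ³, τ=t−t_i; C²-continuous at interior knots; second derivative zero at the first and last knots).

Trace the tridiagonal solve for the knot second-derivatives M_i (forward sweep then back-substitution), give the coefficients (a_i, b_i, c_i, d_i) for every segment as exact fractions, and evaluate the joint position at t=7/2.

  seg 0: a=0 b=13/8 c=0 d=-5/32
  seg 1: a=2 b=-1/4 c=-15/16 d=5/32
S(7/2) = 11/256

Δ: Δ0=1, Δ1=-3/2
row 1: diag=8, rhs=-15; c'=1/4, d'=-15/8
back: M1=-15/8
M: M0=0, M1=-15/8, M2=0
seg 0: a=0, c=M0/2=0, d=(M1−M0)/(6·2)=-5/32, b=Δ0−h0·(2M0+M1)/6=13/8
seg 1: a=2, c=M1/2=-15/16, d=(M2−M1)/(6·2)=5/32, b=Δ1−h1·(2M1+M2)/6=-1/4
t_q=7/2 → seg 1, τ=3/2; S=2+-1/4·τ+-15/16·τ²+5/32·τ³=11/256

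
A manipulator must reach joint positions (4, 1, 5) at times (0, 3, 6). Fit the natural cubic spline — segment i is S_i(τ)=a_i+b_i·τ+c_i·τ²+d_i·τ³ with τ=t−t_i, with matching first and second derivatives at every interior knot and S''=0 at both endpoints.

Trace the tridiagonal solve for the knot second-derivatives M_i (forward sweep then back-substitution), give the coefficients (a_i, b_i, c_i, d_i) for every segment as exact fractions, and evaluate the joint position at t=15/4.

Δ: Δ0=-1, Δ1=4/3
row 1: diag=12, rhs=14; c'=1/4, d'=7/6
back: M1=7/6
M: M0=0, M1=7/6, M2=0
seg 0: a=4, c=M0/2=0, d=(M1−M0)/(6·3)=7/108, b=Δ0−h0·(2M0+M1)/6=-19/12
seg 1: a=1, c=M1/2=7/12, d=(M2−M1)/(6·3)=-7/108, b=Δ1−h1·(2M1+M2)/6=1/6
t_q=15/4 → seg 1, τ=3/4; S=1+1/6·τ+7/12·τ²+-7/108·τ³=365/256

  seg 0: a=4 b=-19/12 c=0 d=7/108
  seg 1: a=1 b=1/6 c=7/12 d=-7/108
S(15/4) = 365/256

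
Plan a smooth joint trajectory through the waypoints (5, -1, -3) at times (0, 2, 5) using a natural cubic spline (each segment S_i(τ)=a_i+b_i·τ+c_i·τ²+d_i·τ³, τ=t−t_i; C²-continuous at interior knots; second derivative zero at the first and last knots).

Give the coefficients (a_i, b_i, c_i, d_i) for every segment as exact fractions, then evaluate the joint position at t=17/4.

Δ: Δ0=-3, Δ1=-2/3
row 1: diag=10, rhs=14; c'=3/10, d'=7/5
back: M1=7/5
M: M0=0, M1=7/5, M2=0
seg 0: a=5, c=M0/2=0, d=(M1−M0)/(6·2)=7/60, b=Δ0−h0·(2M0+M1)/6=-52/15
seg 1: a=-1, c=M1/2=7/10, d=(M2−M1)/(6·3)=-7/90, b=Δ1−h1·(2M1+M2)/6=-31/15
t_q=17/4 → seg 1, τ=9/4; S=-1+-31/15·τ+7/10·τ²+-7/90·τ³=-383/128

  seg 0: a=5 b=-52/15 c=0 d=7/60
  seg 1: a=-1 b=-31/15 c=7/10 d=-7/90
S(17/4) = -383/128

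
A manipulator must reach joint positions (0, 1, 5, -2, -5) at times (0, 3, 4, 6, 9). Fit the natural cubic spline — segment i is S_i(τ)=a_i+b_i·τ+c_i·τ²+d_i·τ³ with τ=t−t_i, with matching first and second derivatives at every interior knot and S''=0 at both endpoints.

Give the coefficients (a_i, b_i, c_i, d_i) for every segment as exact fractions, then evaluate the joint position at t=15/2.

  seg 0: a=0 b=-355/219 c=0 d=428/1971
  seg 1: a=1 b=929/219 c=428/219 d=-481/219
  seg 2: a=5 b=114/73 c=-1015/219 d=1843/1752
  seg 3: a=-2 b=-1907/438 c=1469/876 d=-1469/7884
S(15/2) = -12583/2336

Δ: Δ0=1/3, Δ1=4, Δ2=-7/2, Δ3=-1
row 1: diag=8, rhs=22; c'=1/8, d'=11/4
row 2: denom=6−1·1/8=47/8; d'=(-45−1·11/4)/(47/8)=-382/47
row 3: denom=10−2·16/47=438/47; d'=(15−2·-382/47)/(438/47)=1469/438
back: M3=1469/438
back: M2=-382/47−16/47·1469/438=-2030/219
back: M1=11/4−1/8·-2030/219=856/219
M: M0=0, M1=856/219, M2=-2030/219, M3=1469/438, M4=0
seg 0: a=0, c=M0/2=0, d=(M1−M0)/(6·3)=428/1971, b=Δ0−h0·(2M0+M1)/6=-355/219
seg 1: a=1, c=M1/2=428/219, d=(M2−M1)/(6·1)=-481/219, b=Δ1−h1·(2M1+M2)/6=929/219
seg 2: a=5, c=M2/2=-1015/219, d=(M3−M2)/(6·2)=1843/1752, b=Δ2−h2·(2M2+M3)/6=114/73
seg 3: a=-2, c=M3/2=1469/876, d=(M4−M3)/(6·3)=-1469/7884, b=Δ3−h3·(2M3+M4)/6=-1907/438
t_q=15/2 → seg 3, τ=3/2; S=-2+-1907/438·τ+1469/876·τ²+-1469/7884·τ³=-12583/2336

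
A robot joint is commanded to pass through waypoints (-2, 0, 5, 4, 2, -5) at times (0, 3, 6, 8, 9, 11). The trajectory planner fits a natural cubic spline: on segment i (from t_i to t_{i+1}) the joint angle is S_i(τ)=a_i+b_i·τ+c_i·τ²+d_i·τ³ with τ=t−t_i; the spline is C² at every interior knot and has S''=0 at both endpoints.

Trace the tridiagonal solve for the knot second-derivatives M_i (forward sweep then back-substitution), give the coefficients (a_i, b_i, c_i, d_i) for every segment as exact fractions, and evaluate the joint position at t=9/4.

  seg 0: a=-2 b=1745/7194 c=0 d=113/2398
  seg 1: a=0 b=5449/3597 c=1017/2398 d=-2687/21582
  seg 2: a=5 b=5021/7194 c=-835/1199 d=701/14388
  seg 3: a=4 b=-983/654 c=-969/2398 d=-334/3597
  seg 4: a=2 b=-18631/7194 c=-1637/2398 d=1637/14388
S(9/4) = -140807/153472

Δ: Δ0=2/3, Δ1=5/3, Δ2=-1/2, Δ3=-2, Δ4=-7/2
row 1: diag=12, rhs=6; c'=1/4, d'=1/2
row 2: denom=10−3·1/4=37/4; d'=(-13−3·1/2)/(37/4)=-58/37
row 3: denom=6−2·8/37=206/37; d'=(-9−2·-58/37)/(206/37)=-217/206
row 4: denom=6−1·37/206=1199/206; d'=(-9−1·-217/206)/(1199/206)=-1637/1199
back: M4=-1637/1199
back: M3=-217/206−37/206·-1637/1199=-969/1199
back: M2=-58/37−8/37·-969/1199=-1670/1199
back: M1=1/2−1/4·-1670/1199=1017/1199
M: M0=0, M1=1017/1199, M2=-1670/1199, M3=-969/1199, M4=-1637/1199, M5=0
seg 0: a=-2, c=M0/2=0, d=(M1−M0)/(6·3)=113/2398, b=Δ0−h0·(2M0+M1)/6=1745/7194
seg 1: a=0, c=M1/2=1017/2398, d=(M2−M1)/(6·3)=-2687/21582, b=Δ1−h1·(2M1+M2)/6=5449/3597
seg 2: a=5, c=M2/2=-835/1199, d=(M3−M2)/(6·2)=701/14388, b=Δ2−h2·(2M2+M3)/6=5021/7194
seg 3: a=4, c=M3/2=-969/2398, d=(M4−M3)/(6·1)=-334/3597, b=Δ3−h3·(2M3+M4)/6=-983/654
seg 4: a=2, c=M4/2=-1637/2398, d=(M5−M4)/(6·2)=1637/14388, b=Δ4−h4·(2M4+M5)/6=-18631/7194
t_q=9/4 → seg 0, τ=9/4; S=-2+1745/7194·τ+0·τ²+113/2398·τ³=-140807/153472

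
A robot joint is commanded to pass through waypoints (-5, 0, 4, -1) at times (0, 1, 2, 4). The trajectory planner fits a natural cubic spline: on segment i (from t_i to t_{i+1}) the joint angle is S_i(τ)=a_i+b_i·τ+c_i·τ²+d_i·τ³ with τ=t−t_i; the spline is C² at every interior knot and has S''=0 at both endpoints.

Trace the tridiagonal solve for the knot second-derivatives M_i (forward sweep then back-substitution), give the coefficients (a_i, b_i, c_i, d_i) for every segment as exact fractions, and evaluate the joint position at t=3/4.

  seg 0: a=-5 b=229/46 c=0 d=1/46
  seg 1: a=0 b=116/23 c=3/46 d=-51/46
  seg 2: a=4 b=85/46 c=-75/23 d=25/46
S(3/4) = -3701/2944

Δ: Δ0=5, Δ1=4, Δ2=-5/2
row 1: diag=4, rhs=-6; c'=1/4, d'=-3/2
row 2: denom=6−1·1/4=23/4; d'=(-39−1·-3/2)/(23/4)=-150/23
back: M2=-150/23
back: M1=-3/2−1/4·-150/23=3/23
M: M0=0, M1=3/23, M2=-150/23, M3=0
seg 0: a=-5, c=M0/2=0, d=(M1−M0)/(6·1)=1/46, b=Δ0−h0·(2M0+M1)/6=229/46
seg 1: a=0, c=M1/2=3/46, d=(M2−M1)/(6·1)=-51/46, b=Δ1−h1·(2M1+M2)/6=116/23
seg 2: a=4, c=M2/2=-75/23, d=(M3−M2)/(6·2)=25/46, b=Δ2−h2·(2M2+M3)/6=85/46
t_q=3/4 → seg 0, τ=3/4; S=-5+229/46·τ+0·τ²+1/46·τ³=-3701/2944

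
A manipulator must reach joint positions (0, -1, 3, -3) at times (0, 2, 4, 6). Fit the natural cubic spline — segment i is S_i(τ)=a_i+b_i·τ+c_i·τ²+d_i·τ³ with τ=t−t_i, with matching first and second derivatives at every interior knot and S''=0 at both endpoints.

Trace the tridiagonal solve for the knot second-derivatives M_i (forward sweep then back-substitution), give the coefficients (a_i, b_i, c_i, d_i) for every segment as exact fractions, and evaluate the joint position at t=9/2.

Δ: Δ0=-1/2, Δ1=2, Δ2=-3
row 1: diag=8, rhs=15; c'=1/4, d'=15/8
row 2: denom=8−2·1/4=15/2; d'=(-30−2·15/8)/(15/2)=-9/2
back: M2=-9/2
back: M1=15/8−1/4·-9/2=3
M: M0=0, M1=3, M2=-9/2, M3=0
seg 0: a=0, c=M0/2=0, d=(M1−M0)/(6·2)=1/4, b=Δ0−h0·(2M0+M1)/6=-3/2
seg 1: a=-1, c=M1/2=3/2, d=(M2−M1)/(6·2)=-5/8, b=Δ1−h1·(2M1+M2)/6=3/2
seg 2: a=3, c=M2/2=-9/4, d=(M3−M2)/(6·2)=3/8, b=Δ2−h2·(2M2+M3)/6=0
t_q=9/2 → seg 2, τ=1/2; S=3+0·τ+-9/4·τ²+3/8·τ³=159/64

  seg 0: a=0 b=-3/2 c=0 d=1/4
  seg 1: a=-1 b=3/2 c=3/2 d=-5/8
  seg 2: a=3 b=0 c=-9/4 d=3/8
S(9/2) = 159/64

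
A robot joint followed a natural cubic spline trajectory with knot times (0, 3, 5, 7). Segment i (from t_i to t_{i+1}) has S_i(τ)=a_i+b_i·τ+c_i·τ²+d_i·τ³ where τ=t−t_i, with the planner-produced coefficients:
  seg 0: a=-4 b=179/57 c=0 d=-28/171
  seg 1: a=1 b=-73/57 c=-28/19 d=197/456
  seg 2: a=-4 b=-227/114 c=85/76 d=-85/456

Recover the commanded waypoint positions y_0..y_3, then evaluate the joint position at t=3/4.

y_0=-4 y_1=1 y_2=-4 y_3=-5
S(3/4) = -521/304

y_0 = S_0(0) = a_0 = -4
y_1 = S_1(0) = a_1 = 1
y_2 = S_2(0) = a_2 = -4
y_3 = S_2(2) = -5
t_q=3/4 is in segment 0 (τ=3/4); S_0(τ)=-521/304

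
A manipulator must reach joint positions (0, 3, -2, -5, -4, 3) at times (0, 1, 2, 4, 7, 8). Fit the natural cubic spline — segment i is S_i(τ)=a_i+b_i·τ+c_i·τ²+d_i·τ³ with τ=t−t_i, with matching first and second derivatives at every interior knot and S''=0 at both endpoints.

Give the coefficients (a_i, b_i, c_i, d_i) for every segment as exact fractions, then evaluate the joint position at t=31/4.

Δ: Δ0=3, Δ1=-5, Δ2=-3/2, Δ3=1/3, Δ4=7
row 1: diag=4, rhs=-48; c'=1/4, d'=-12
row 2: denom=6−1·1/4=23/4; d'=(21−1·-12)/(23/4)=132/23
row 3: denom=10−2·8/23=214/23; d'=(11−2·132/23)/(214/23)=-11/214
row 4: denom=8−3·69/214=1505/214; d'=(40−3·-11/214)/(1505/214)=8593/1505
back: M4=8593/1505
back: M3=-11/214−69/214·8593/1505=-2848/1505
back: M2=132/23−8/23·-2848/1505=9628/1505
back: M1=-12−1/4·9628/1505=-20467/1505
M: M0=0, M1=-20467/1505, M2=9628/1505, M3=-2848/1505, M4=8593/1505, M5=0
seg 0: a=0, c=M0/2=0, d=(M1−M0)/(6·1)=-20467/9030, b=Δ0−h0·(2M0+M1)/6=47557/9030
seg 1: a=3, c=M1/2=-20467/3010, d=(M2−M1)/(6·1)=6019/1806, b=Δ1−h1·(2M1+M2)/6=-6922/4515
seg 2: a=-2, c=M2/2=4814/1505, d=(M3−M2)/(6·2)=-3119/4515, b=Δ2−h2·(2M2+M3)/6=-6623/1290
seg 3: a=-5, c=M3/2=-1424/1505, d=(M4−M3)/(6·3)=11441/27090, b=Δ3−h3·(2M3+M4)/6=-5681/9030
seg 4: a=-4, c=M4/2=8593/3010, d=(M5−M4)/(6·1)=-8593/9030, b=Δ4−h4·(2M4+M5)/6=23012/4515
t_q=31/4 → seg 4, τ=3/4; S=-4+23012/4515·τ+8593/3010·τ²+-8593/9030·τ³=39567/38528

  seg 0: a=0 b=47557/9030 c=0 d=-20467/9030
  seg 1: a=3 b=-6922/4515 c=-20467/3010 d=6019/1806
  seg 2: a=-2 b=-6623/1290 c=4814/1505 d=-3119/4515
  seg 3: a=-5 b=-5681/9030 c=-1424/1505 d=11441/27090
  seg 4: a=-4 b=23012/4515 c=8593/3010 d=-8593/9030
S(31/4) = 39567/38528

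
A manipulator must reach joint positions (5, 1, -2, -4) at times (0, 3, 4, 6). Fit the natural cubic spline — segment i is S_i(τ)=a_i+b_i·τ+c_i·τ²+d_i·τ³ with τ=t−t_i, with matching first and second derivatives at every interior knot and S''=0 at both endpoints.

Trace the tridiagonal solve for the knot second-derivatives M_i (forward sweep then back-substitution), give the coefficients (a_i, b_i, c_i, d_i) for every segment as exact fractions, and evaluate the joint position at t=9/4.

  seg 0: a=5 b=-80/141 c=0 d=-4/47
  seg 1: a=1 b=-404/141 c=-36/47 d=89/141
  seg 2: a=-2 b=-353/141 c=53/47 d=-53/282
S(9/4) = 2071/752

Δ: Δ0=-4/3, Δ1=-3, Δ2=-1
row 1: diag=8, rhs=-10; c'=1/8, d'=-5/4
row 2: denom=6−1·1/8=47/8; d'=(12−1·-5/4)/(47/8)=106/47
back: M2=106/47
back: M1=-5/4−1/8·106/47=-72/47
M: M0=0, M1=-72/47, M2=106/47, M3=0
seg 0: a=5, c=M0/2=0, d=(M1−M0)/(6·3)=-4/47, b=Δ0−h0·(2M0+M1)/6=-80/141
seg 1: a=1, c=M1/2=-36/47, d=(M2−M1)/(6·1)=89/141, b=Δ1−h1·(2M1+M2)/6=-404/141
seg 2: a=-2, c=M2/2=53/47, d=(M3−M2)/(6·2)=-53/282, b=Δ2−h2·(2M2+M3)/6=-353/141
t_q=9/4 → seg 0, τ=9/4; S=5+-80/141·τ+0·τ²+-4/47·τ³=2071/752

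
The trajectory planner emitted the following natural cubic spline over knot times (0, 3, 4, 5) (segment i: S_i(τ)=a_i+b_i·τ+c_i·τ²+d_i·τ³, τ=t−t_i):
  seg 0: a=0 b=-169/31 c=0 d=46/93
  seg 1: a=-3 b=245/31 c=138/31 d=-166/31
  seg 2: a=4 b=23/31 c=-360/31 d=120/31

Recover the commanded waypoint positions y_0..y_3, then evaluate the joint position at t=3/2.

y_0 = S_0(0) = a_0 = 0
y_1 = S_1(0) = a_1 = -3
y_2 = S_2(0) = a_2 = 4
y_3 = S_2(1) = -3
t_q=3/2 is in segment 0 (τ=3/2); S_0(τ)=-807/124

y_0=0 y_1=-3 y_2=4 y_3=-3
S(3/2) = -807/124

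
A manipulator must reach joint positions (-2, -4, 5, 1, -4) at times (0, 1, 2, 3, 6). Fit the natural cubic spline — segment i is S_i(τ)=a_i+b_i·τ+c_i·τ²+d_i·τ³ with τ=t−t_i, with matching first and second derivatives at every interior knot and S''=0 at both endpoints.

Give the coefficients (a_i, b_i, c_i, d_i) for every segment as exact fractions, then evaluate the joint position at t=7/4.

Δ: Δ0=-2, Δ1=9, Δ2=-4, Δ3=-5/3
row 1: diag=4, rhs=66; c'=1/4, d'=33/2
row 2: denom=4−1·1/4=15/4; d'=(-78−1·33/2)/(15/4)=-126/5
row 3: denom=8−1·4/15=116/15; d'=(14−1·-126/5)/(116/15)=147/29
back: M3=147/29
back: M2=-126/5−4/15·147/29=-770/29
back: M1=33/2−1/4·-770/29=671/29
M: M0=0, M1=671/29, M2=-770/29, M3=147/29, M4=0
seg 0: a=-2, c=M0/2=0, d=(M1−M0)/(6·1)=671/174, b=Δ0−h0·(2M0+M1)/6=-1019/174
seg 1: a=-4, c=M1/2=671/58, d=(M2−M1)/(6·1)=-1441/174, b=Δ1−h1·(2M1+M2)/6=497/87
seg 2: a=5, c=M2/2=-385/29, d=(M3−M2)/(6·1)=917/174, b=Δ2−h2·(2M2+M3)/6=697/174
seg 3: a=1, c=M3/2=147/58, d=(M4−M3)/(6·3)=-49/174, b=Δ3−h3·(2M3+M4)/6=-586/87
t_q=7/4 → seg 1, τ=3/4; S=-4+497/87·τ+671/58·τ²+-1441/174·τ³=12243/3712

  seg 0: a=-2 b=-1019/174 c=0 d=671/174
  seg 1: a=-4 b=497/87 c=671/58 d=-1441/174
  seg 2: a=5 b=697/174 c=-385/29 d=917/174
  seg 3: a=1 b=-586/87 c=147/58 d=-49/174
S(7/4) = 12243/3712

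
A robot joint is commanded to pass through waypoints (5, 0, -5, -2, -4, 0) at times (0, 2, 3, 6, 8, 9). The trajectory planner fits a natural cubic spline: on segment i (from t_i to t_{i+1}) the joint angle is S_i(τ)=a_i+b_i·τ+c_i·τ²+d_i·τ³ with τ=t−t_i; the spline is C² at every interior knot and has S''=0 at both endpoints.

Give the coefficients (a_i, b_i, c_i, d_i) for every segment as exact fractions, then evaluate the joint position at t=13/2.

  seg 0: a=5 b=-749/577 c=0 d=-1387/4616
  seg 1: a=0 b=-5659/1154 c=-4161/2308 d=3939/2308
  seg 2: a=-5 b=-7823/2308 c=1914/577 d=-4279/6924
  seg 3: a=-2 b=-199/1154 c=-5181/2308 d=2113/2308
  seg 4: a=-4 b=2117/1154 c=7497/2308 d=-2499/2308
S(13/2) = -46769/18464

Δ: Δ0=-5/2, Δ1=-5, Δ2=1, Δ3=-1, Δ4=4
row 1: diag=6, rhs=-15; c'=1/6, d'=-5/2
row 2: denom=8−1·1/6=47/6; d'=(36−1·-5/2)/(47/6)=231/47
row 3: denom=10−3·18/47=416/47; d'=(-12−3·231/47)/(416/47)=-1257/416
row 4: denom=6−2·47/208=577/104; d'=(30−2·-1257/416)/(577/104)=7497/1154
back: M4=7497/1154
back: M3=-1257/416−47/208·7497/1154=-5181/1154
back: M2=231/47−18/47·-5181/1154=3828/577
back: M1=-5/2−1/6·3828/577=-4161/1154
M: M0=0, M1=-4161/1154, M2=3828/577, M3=-5181/1154, M4=7497/1154, M5=0
seg 0: a=5, c=M0/2=0, d=(M1−M0)/(6·2)=-1387/4616, b=Δ0−h0·(2M0+M1)/6=-749/577
seg 1: a=0, c=M1/2=-4161/2308, d=(M2−M1)/(6·1)=3939/2308, b=Δ1−h1·(2M1+M2)/6=-5659/1154
seg 2: a=-5, c=M2/2=1914/577, d=(M3−M2)/(6·3)=-4279/6924, b=Δ2−h2·(2M2+M3)/6=-7823/2308
seg 3: a=-2, c=M3/2=-5181/2308, d=(M4−M3)/(6·2)=2113/2308, b=Δ3−h3·(2M3+M4)/6=-199/1154
seg 4: a=-4, c=M4/2=7497/2308, d=(M5−M4)/(6·1)=-2499/2308, b=Δ4−h4·(2M4+M5)/6=2117/1154
t_q=13/2 → seg 3, τ=1/2; S=-2+-199/1154·τ+-5181/2308·τ²+2113/2308·τ³=-46769/18464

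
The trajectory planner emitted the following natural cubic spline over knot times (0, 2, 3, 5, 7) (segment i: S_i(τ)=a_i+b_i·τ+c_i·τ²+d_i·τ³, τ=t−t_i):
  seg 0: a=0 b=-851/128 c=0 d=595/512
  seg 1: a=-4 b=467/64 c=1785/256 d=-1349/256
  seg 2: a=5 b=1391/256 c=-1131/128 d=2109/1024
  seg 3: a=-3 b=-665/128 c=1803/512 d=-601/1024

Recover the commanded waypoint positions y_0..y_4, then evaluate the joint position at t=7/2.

y_0=0 y_1=-4 y_2=5 y_3=-3 y_4=-4
S(7/2) = 47229/8192

y_0 = S_0(0) = a_0 = 0
y_1 = S_1(0) = a_1 = -4
y_2 = S_2(0) = a_2 = 5
y_3 = S_3(0) = a_3 = -3
y_4 = S_3(2) = -4
t_q=7/2 is in segment 2 (τ=1/2); S_2(τ)=47229/8192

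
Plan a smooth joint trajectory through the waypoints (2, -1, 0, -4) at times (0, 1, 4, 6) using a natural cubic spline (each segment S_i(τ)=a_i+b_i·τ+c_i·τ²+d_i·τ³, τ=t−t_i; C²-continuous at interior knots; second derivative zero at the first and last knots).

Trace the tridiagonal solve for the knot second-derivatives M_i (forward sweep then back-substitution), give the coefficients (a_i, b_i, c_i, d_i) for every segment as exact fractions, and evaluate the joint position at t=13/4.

Δ: Δ0=-3, Δ1=1/3, Δ2=-2
row 1: diag=8, rhs=20; c'=3/8, d'=5/2
row 2: denom=10−3·3/8=71/8; d'=(-14−3·5/2)/(71/8)=-172/71
back: M2=-172/71
back: M1=5/2−3/8·-172/71=242/71
M: M0=0, M1=242/71, M2=-172/71, M3=0
seg 0: a=2, c=M0/2=0, d=(M1−M0)/(6·1)=121/213, b=Δ0−h0·(2M0+M1)/6=-760/213
seg 1: a=-1, c=M1/2=121/71, d=(M2−M1)/(6·3)=-23/71, b=Δ1−h1·(2M1+M2)/6=-397/213
seg 2: a=0, c=M2/2=-86/71, d=(M3−M2)/(6·2)=43/213, b=Δ2−h2·(2M2+M3)/6=-82/213
t_q=13/4 → seg 1, τ=9/4; S=-1+-397/213·τ+121/71·τ²+-23/71·τ³=-1163/4544

  seg 0: a=2 b=-760/213 c=0 d=121/213
  seg 1: a=-1 b=-397/213 c=121/71 d=-23/71
  seg 2: a=0 b=-82/213 c=-86/71 d=43/213
S(13/4) = -1163/4544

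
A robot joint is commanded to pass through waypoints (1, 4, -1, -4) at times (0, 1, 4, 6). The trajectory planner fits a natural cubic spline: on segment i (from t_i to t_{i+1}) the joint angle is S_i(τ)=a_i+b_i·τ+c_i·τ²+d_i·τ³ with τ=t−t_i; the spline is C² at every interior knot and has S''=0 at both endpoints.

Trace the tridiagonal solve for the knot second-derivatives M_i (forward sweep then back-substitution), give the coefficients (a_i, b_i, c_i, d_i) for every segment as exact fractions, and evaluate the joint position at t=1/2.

Δ: Δ0=3, Δ1=-5/3, Δ2=-3/2
row 1: diag=8, rhs=-28; c'=3/8, d'=-7/2
row 2: denom=10−3·3/8=71/8; d'=(1−3·-7/2)/(71/8)=92/71
back: M2=92/71
back: M1=-7/2−3/8·92/71=-283/71
M: M0=0, M1=-283/71, M2=92/71, M3=0
seg 0: a=1, c=M0/2=0, d=(M1−M0)/(6·1)=-283/426, b=Δ0−h0·(2M0+M1)/6=1561/426
seg 1: a=4, c=M1/2=-283/142, d=(M2−M1)/(6·3)=125/426, b=Δ1−h1·(2M1+M2)/6=356/213
seg 2: a=-1, c=M2/2=46/71, d=(M3−M2)/(6·2)=-23/213, b=Δ2−h2·(2M2+M3)/6=-1007/426
t_q=1/2 → seg 0, τ=1/2; S=1+1561/426·τ+0·τ²+-283/426·τ³=3123/1136

  seg 0: a=1 b=1561/426 c=0 d=-283/426
  seg 1: a=4 b=356/213 c=-283/142 d=125/426
  seg 2: a=-1 b=-1007/426 c=46/71 d=-23/213
S(1/2) = 3123/1136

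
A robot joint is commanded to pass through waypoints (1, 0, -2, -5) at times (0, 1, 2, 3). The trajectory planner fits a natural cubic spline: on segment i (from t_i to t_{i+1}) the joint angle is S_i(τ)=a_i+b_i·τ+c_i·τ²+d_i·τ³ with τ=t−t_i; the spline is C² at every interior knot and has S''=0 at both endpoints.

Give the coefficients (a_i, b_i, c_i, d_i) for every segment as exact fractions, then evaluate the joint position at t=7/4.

  seg 0: a=1 b=-4/5 c=0 d=-1/5
  seg 1: a=0 b=-7/5 c=-3/5 d=0
  seg 2: a=-2 b=-13/5 c=-3/5 d=1/5
S(7/4) = -111/80

Δ: Δ0=-1, Δ1=-2, Δ2=-3
row 1: diag=4, rhs=-6; c'=1/4, d'=-3/2
row 2: denom=4−1·1/4=15/4; d'=(-6−1·-3/2)/(15/4)=-6/5
back: M2=-6/5
back: M1=-3/2−1/4·-6/5=-6/5
M: M0=0, M1=-6/5, M2=-6/5, M3=0
seg 0: a=1, c=M0/2=0, d=(M1−M0)/(6·1)=-1/5, b=Δ0−h0·(2M0+M1)/6=-4/5
seg 1: a=0, c=M1/2=-3/5, d=(M2−M1)/(6·1)=0, b=Δ1−h1·(2M1+M2)/6=-7/5
seg 2: a=-2, c=M2/2=-3/5, d=(M3−M2)/(6·1)=1/5, b=Δ2−h2·(2M2+M3)/6=-13/5
t_q=7/4 → seg 1, τ=3/4; S=0+-7/5·τ+-3/5·τ²+0·τ³=-111/80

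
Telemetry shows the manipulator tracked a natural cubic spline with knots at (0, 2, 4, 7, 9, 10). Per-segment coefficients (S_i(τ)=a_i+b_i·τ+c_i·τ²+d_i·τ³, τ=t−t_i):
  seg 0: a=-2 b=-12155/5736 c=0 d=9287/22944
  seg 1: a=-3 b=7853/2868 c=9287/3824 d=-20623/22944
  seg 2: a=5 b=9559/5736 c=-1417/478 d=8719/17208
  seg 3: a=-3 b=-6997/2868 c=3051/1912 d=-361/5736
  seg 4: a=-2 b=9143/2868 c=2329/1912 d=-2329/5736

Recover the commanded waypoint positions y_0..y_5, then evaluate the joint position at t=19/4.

y_0 = S_0(0) = a_0 = -2
y_1 = S_1(0) = a_1 = -3
y_2 = S_2(0) = a_2 = 5
y_3 = S_3(0) = a_3 = -3
y_4 = S_4(0) = a_4 = -2
y_5 = S_4(1) = 2
t_q=19/4 is in segment 2 (τ=3/4); S_2(τ)=586893/122368

y_0=-2 y_1=-3 y_2=5 y_3=-3 y_4=-2 y_5=2
S(19/4) = 586893/122368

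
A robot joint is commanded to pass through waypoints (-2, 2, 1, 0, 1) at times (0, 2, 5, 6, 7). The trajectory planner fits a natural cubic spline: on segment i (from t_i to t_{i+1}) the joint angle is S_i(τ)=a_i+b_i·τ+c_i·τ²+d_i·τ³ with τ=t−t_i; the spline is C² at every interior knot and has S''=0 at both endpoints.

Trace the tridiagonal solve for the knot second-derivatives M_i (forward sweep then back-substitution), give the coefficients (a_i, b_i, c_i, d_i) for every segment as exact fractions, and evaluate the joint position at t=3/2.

  seg 0: a=-2 b=997/411 c=0 d=-175/1644
  seg 1: a=2 b=472/411 c=-175/274 d=119/2466
  seg 2: a=1 b=-1135/822 c=-28/137 d=481/822
  seg 3: a=0 b=-14/411 c=425/274 d=-425/822
S(3/2) = 5609/4384

Δ: Δ0=2, Δ1=-1/3, Δ2=-1, Δ3=1
row 1: diag=10, rhs=-14; c'=3/10, d'=-7/5
row 2: denom=8−3·3/10=71/10; d'=(-4−3·-7/5)/(71/10)=2/71
row 3: denom=4−1·10/71=274/71; d'=(12−1·2/71)/(274/71)=425/137
back: M3=425/137
back: M2=2/71−10/71·425/137=-56/137
back: M1=-7/5−3/10·-56/137=-175/137
M: M0=0, M1=-175/137, M2=-56/137, M3=425/137, M4=0
seg 0: a=-2, c=M0/2=0, d=(M1−M0)/(6·2)=-175/1644, b=Δ0−h0·(2M0+M1)/6=997/411
seg 1: a=2, c=M1/2=-175/274, d=(M2−M1)/(6·3)=119/2466, b=Δ1−h1·(2M1+M2)/6=472/411
seg 2: a=1, c=M2/2=-28/137, d=(M3−M2)/(6·1)=481/822, b=Δ2−h2·(2M2+M3)/6=-1135/822
seg 3: a=0, c=M3/2=425/274, d=(M4−M3)/(6·1)=-425/822, b=Δ3−h3·(2M3+M4)/6=-14/411
t_q=3/2 → seg 0, τ=3/2; S=-2+997/411·τ+0·τ²+-175/1644·τ³=5609/4384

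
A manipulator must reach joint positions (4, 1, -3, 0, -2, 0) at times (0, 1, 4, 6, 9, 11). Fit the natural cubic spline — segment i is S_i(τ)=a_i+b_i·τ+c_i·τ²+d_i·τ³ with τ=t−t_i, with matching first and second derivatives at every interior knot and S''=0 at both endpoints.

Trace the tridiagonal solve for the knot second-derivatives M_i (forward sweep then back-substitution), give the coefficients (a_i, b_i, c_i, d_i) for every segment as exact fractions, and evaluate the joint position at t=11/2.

Δ: Δ0=-3, Δ1=-4/3, Δ2=3/2, Δ3=-2/3, Δ4=1
row 1: diag=8, rhs=10; c'=3/8, d'=5/4
row 2: denom=10−3·3/8=71/8; d'=(17−3·5/4)/(71/8)=106/71
row 3: denom=10−2·16/71=678/71; d'=(-13−2·106/71)/(678/71)=-1135/678
row 4: denom=10−3·71/226=2047/226; d'=(10−3·-1135/678)/(2047/226)=3395/2047
back: M4=3395/2047
back: M3=-1135/678−71/226·3395/2047=-13480/6141
back: M2=106/71−16/71·-13480/6141=12206/6141
back: M1=5/4−3/8·12206/6141=1033/2047
M: M0=0, M1=1033/2047, M2=12206/6141, M3=-13480/6141, M4=3395/2047, M5=0
seg 0: a=4, c=M0/2=0, d=(M1−M0)/(6·1)=1033/12282, b=Δ0−h0·(2M0+M1)/6=-37879/12282
seg 1: a=1, c=M1/2=1033/4094, d=(M2−M1)/(6·3)=9107/110538, b=Δ1−h1·(2M1+M2)/6=-17390/6141
seg 2: a=-3, c=M2/2=6103/6141, d=(M3−M2)/(6·2)=-1427/4094, b=Δ2−h2·(2M2+M3)/6=11135/12282
seg 3: a=0, c=M3/2=-6740/6141, d=(M4−M3)/(6·3)=23665/110538, b=Δ3−h3·(2M3+M4)/6=8587/12282
seg 4: a=-2, c=M4/2=3395/4094, d=(M5−M4)/(6·2)=-3395/24564, b=Δ4−h4·(2M4+M5)/6=-649/6141
t_q=11/2 → seg 2, τ=3/2; S=-3+11135/12282·τ+6103/6141·τ²+-1427/4094·τ³=-19009/32752

  seg 0: a=4 b=-37879/12282 c=0 d=1033/12282
  seg 1: a=1 b=-17390/6141 c=1033/4094 d=9107/110538
  seg 2: a=-3 b=11135/12282 c=6103/6141 d=-1427/4094
  seg 3: a=0 b=8587/12282 c=-6740/6141 d=23665/110538
  seg 4: a=-2 b=-649/6141 c=3395/4094 d=-3395/24564
S(11/2) = -19009/32752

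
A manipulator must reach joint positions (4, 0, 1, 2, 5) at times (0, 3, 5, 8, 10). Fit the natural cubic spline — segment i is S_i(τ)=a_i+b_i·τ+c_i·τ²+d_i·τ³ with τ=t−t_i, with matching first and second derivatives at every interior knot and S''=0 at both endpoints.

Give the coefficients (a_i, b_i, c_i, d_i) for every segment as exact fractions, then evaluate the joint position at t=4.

Δ: Δ0=-4/3, Δ1=1/2, Δ2=1/3, Δ3=3/2
row 1: diag=10, rhs=11; c'=1/5, d'=11/10
row 2: denom=10−2·1/5=48/5; d'=(-1−2·11/10)/(48/5)=-1/3
row 3: denom=10−3·5/16=145/16; d'=(7−3·-1/3)/(145/16)=128/145
back: M3=128/145
back: M2=-1/3−5/16·128/145=-53/87
back: M1=11/10−1/5·-53/87=1063/870
M: M0=0, M1=1063/870, M2=-53/87, M3=128/145, M4=0
seg 0: a=4, c=M0/2=0, d=(M1−M0)/(6·3)=1063/15660, b=Δ0−h0·(2M0+M1)/6=-3383/1740
seg 1: a=0, c=M1/2=1063/1740, d=(M2−M1)/(6·2)=-177/1160, b=Δ1−h1·(2M1+M2)/6=-97/870
seg 2: a=1, c=M2/2=-53/174, d=(M3−M2)/(6·3)=649/7830, b=Δ2−h2·(2M2+M3)/6=218/435
seg 3: a=2, c=M3/2=64/145, d=(M4−M3)/(6·2)=-32/435, b=Δ3−h3·(2M3+M4)/6=793/870
t_q=4 → seg 1, τ=1; S=0+-97/870·τ+1063/1740·τ²+-177/1160·τ³=1207/3480

  seg 0: a=4 b=-3383/1740 c=0 d=1063/15660
  seg 1: a=0 b=-97/870 c=1063/1740 d=-177/1160
  seg 2: a=1 b=218/435 c=-53/174 d=649/7830
  seg 3: a=2 b=793/870 c=64/145 d=-32/435
S(4) = 1207/3480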